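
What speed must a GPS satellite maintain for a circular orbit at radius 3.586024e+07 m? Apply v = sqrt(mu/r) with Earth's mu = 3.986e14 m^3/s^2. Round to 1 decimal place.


Step 1: mu / r = 3.986e14 / 3.586024e+07 = 11115374.5764
Step 2: v = sqrt(11115374.5764) = 3334.0 m/s

3334.0


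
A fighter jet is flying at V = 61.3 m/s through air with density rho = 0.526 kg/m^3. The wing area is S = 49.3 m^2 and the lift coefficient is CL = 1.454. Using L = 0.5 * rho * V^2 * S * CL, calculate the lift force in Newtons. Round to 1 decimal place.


Step 1: Calculate dynamic pressure q = 0.5 * 0.526 * 61.3^2 = 0.5 * 0.526 * 3757.69 = 988.2725 Pa
Step 2: Multiply by wing area and lift coefficient: L = 988.2725 * 49.3 * 1.454
Step 3: L = 48721.8328 * 1.454 = 70841.5 N

70841.5


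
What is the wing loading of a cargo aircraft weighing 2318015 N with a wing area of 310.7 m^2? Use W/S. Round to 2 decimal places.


Step 1: Wing loading = W / S = 2318015 / 310.7
Step 2: Wing loading = 7460.62 N/m^2

7460.62


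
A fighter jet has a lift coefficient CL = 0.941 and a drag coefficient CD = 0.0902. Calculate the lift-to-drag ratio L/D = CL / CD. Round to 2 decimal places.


Step 1: L/D = CL / CD = 0.941 / 0.0902
Step 2: L/D = 10.43

10.43


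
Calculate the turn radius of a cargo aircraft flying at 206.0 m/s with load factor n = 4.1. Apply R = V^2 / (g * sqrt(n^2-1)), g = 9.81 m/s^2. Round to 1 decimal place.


Step 1: V^2 = 206.0^2 = 42436.0
Step 2: n^2 - 1 = 4.1^2 - 1 = 15.81
Step 3: sqrt(15.81) = 3.976179
Step 4: R = 42436.0 / (9.81 * 3.976179) = 1087.9 m

1087.9


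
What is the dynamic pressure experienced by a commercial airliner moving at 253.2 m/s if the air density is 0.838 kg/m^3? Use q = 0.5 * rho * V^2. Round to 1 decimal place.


Step 1: V^2 = 253.2^2 = 64110.24
Step 2: q = 0.5 * 0.838 * 64110.24
Step 3: q = 26862.2 Pa

26862.2


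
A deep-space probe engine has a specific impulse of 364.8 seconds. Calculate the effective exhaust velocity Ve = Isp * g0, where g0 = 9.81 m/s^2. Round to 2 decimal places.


Step 1: Ve = Isp * g0 = 364.8 * 9.81
Step 2: Ve = 3578.69 m/s

3578.69


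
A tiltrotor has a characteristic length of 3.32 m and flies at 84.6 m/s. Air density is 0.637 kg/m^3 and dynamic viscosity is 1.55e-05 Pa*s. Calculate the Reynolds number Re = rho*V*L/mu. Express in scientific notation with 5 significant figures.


Step 1: Numerator = rho * V * L = 0.637 * 84.6 * 3.32 = 178.915464
Step 2: Re = 178.915464 / 1.55e-05
Step 3: Re = 1.1543e+07

1.1543e+07


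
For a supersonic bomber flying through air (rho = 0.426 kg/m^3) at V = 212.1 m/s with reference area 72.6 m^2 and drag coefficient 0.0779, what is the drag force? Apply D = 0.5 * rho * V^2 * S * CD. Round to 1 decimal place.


Step 1: Dynamic pressure q = 0.5 * 0.426 * 212.1^2 = 9582.1053 Pa
Step 2: Drag D = q * S * CD = 9582.1053 * 72.6 * 0.0779
Step 3: D = 54192.0 N

54192.0


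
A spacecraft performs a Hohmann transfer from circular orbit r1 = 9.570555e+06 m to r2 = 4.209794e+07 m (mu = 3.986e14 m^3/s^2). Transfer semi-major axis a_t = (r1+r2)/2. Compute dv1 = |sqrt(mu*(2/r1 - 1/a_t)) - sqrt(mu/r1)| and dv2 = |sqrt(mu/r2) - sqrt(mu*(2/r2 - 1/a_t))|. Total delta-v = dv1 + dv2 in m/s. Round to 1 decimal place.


Step 1: Transfer semi-major axis a_t = (9.570555e+06 + 4.209794e+07) / 2 = 2.583425e+07 m
Step 2: v1 (circular at r1) = sqrt(mu/r1) = 6453.57 m/s
Step 3: v_t1 = sqrt(mu*(2/r1 - 1/a_t)) = 8238.21 m/s
Step 4: dv1 = |8238.21 - 6453.57| = 1784.63 m/s
Step 5: v2 (circular at r2) = 3077.08 m/s, v_t2 = 1872.88 m/s
Step 6: dv2 = |3077.08 - 1872.88| = 1204.2 m/s
Step 7: Total delta-v = 1784.63 + 1204.2 = 2988.8 m/s

2988.8


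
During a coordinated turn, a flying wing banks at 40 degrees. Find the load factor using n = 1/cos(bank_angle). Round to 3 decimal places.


Step 1: Convert 40 degrees to radians = 0.698132
Step 2: cos(40 deg) = 0.766044
Step 3: n = 1 / 0.766044 = 1.305

1.305


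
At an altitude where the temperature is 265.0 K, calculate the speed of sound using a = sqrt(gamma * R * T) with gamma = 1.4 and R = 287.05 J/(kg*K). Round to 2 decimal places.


Step 1: gamma * R * T = 1.4 * 287.05 * 265.0 = 106495.55
Step 2: a = sqrt(106495.55) = 326.34 m/s

326.34


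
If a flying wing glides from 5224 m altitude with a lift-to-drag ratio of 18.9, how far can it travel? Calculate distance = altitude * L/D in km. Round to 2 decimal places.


Step 1: Glide distance = altitude * L/D = 5224 * 18.9 = 98733.6 m
Step 2: Convert to km: 98733.6 / 1000 = 98.73 km

98.73


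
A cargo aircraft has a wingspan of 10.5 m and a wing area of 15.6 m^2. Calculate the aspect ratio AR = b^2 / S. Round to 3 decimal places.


Step 1: b^2 = 10.5^2 = 110.25
Step 2: AR = 110.25 / 15.6 = 7.067

7.067


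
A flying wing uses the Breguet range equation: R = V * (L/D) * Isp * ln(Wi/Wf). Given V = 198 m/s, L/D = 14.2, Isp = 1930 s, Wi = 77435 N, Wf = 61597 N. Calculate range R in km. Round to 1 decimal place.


Step 1: Coefficient = V * (L/D) * Isp = 198 * 14.2 * 1930 = 5426388.0 m
Step 2: Wi/Wf = 77435 / 61597 = 1.257123
Step 3: ln(1.257123) = 0.228826
Step 4: R = 5426388.0 * 0.228826 = 1241697.1 m = 1241.7 km

1241.7


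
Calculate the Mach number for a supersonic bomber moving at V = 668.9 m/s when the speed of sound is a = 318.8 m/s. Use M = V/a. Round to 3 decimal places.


Step 1: M = V / a = 668.9 / 318.8
Step 2: M = 2.098

2.098


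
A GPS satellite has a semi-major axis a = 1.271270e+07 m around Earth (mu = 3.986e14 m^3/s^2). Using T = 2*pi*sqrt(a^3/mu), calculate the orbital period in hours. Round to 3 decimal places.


Step 1: a^3 / mu = 2.054534e+21 / 3.986e14 = 5.154376e+06
Step 2: sqrt(5.154376e+06) = 2270.3251 s
Step 3: T = 2*pi * 2270.3251 = 14264.87 s
Step 4: T in hours = 14264.87 / 3600 = 3.962 hours

3.962


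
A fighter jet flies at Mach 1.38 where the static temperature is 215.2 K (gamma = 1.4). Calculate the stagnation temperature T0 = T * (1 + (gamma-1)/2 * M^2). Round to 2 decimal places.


Step 1: (gamma-1)/2 = 0.2
Step 2: M^2 = 1.9044
Step 3: 1 + 0.2 * 1.9044 = 1.38088
Step 4: T0 = 215.2 * 1.38088 = 297.17 K

297.17


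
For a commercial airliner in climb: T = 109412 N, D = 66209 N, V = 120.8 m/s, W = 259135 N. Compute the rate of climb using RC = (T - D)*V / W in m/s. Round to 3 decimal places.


Step 1: Excess thrust = T - D = 109412 - 66209 = 43203 N
Step 2: Excess power = 43203 * 120.8 = 5218922.4 W
Step 3: RC = 5218922.4 / 259135 = 20.140 m/s

20.140


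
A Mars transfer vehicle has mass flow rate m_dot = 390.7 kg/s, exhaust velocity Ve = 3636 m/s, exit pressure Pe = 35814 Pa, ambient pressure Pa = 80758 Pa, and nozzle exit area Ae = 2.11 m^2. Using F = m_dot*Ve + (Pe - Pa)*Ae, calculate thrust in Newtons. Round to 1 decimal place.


Step 1: Momentum thrust = m_dot * Ve = 390.7 * 3636 = 1420585.2 N
Step 2: Pressure thrust = (Pe - Pa) * Ae = (35814 - 80758) * 2.11 = -94831.84 N
Step 3: Total thrust F = 1420585.2 + -94831.84 = 1325753.4 N

1325753.4


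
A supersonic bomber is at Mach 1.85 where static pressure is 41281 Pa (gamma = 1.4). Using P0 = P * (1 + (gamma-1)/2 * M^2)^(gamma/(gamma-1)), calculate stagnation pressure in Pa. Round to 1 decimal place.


Step 1: (gamma-1)/2 * M^2 = 0.2 * 3.4225 = 0.6845
Step 2: 1 + 0.6845 = 1.6845
Step 3: Exponent gamma/(gamma-1) = 3.5
Step 4: P0 = 41281 * 1.6845^3.5 = 256093.6 Pa

256093.6


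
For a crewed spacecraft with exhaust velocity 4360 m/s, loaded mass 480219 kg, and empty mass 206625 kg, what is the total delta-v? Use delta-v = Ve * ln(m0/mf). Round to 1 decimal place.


Step 1: Mass ratio m0/mf = 480219 / 206625 = 2.324109
Step 2: ln(2.324109) = 0.843337
Step 3: delta-v = 4360 * 0.843337 = 3676.9 m/s

3676.9


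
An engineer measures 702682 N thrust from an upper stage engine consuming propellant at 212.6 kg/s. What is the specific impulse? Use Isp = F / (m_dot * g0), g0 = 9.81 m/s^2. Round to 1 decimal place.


Step 1: m_dot * g0 = 212.6 * 9.81 = 2085.61
Step 2: Isp = 702682 / 2085.61 = 336.9 s

336.9


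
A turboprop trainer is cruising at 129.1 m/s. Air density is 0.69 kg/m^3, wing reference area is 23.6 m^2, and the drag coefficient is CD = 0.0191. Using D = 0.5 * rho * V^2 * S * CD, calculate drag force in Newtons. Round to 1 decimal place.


Step 1: Dynamic pressure q = 0.5 * 0.69 * 129.1^2 = 5750.0494 Pa
Step 2: Drag D = q * S * CD = 5750.0494 * 23.6 * 0.0191
Step 3: D = 2591.9 N

2591.9


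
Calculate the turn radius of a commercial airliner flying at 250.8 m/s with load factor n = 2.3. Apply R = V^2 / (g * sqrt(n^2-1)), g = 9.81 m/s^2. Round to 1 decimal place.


Step 1: V^2 = 250.8^2 = 62900.64
Step 2: n^2 - 1 = 2.3^2 - 1 = 4.29
Step 3: sqrt(4.29) = 2.071232
Step 4: R = 62900.64 / (9.81 * 2.071232) = 3095.7 m

3095.7


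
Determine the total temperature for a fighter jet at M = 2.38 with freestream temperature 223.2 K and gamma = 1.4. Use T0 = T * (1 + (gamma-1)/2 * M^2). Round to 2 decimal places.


Step 1: (gamma-1)/2 = 0.2
Step 2: M^2 = 5.6644
Step 3: 1 + 0.2 * 5.6644 = 2.13288
Step 4: T0 = 223.2 * 2.13288 = 476.06 K

476.06


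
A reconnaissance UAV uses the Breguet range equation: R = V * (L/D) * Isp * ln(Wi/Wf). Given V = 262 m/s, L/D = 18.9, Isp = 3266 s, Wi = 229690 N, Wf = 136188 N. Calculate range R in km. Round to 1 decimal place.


Step 1: Coefficient = V * (L/D) * Isp = 262 * 18.9 * 3266 = 16172578.8 m
Step 2: Wi/Wf = 229690 / 136188 = 1.686566
Step 3: ln(1.686566) = 0.522694
Step 4: R = 16172578.8 * 0.522694 = 8453314.6 m = 8453.3 km

8453.3


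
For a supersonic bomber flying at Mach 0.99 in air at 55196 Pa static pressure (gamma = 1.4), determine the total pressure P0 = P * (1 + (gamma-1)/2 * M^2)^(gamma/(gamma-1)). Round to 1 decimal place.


Step 1: (gamma-1)/2 * M^2 = 0.2 * 0.9801 = 0.19602
Step 2: 1 + 0.19602 = 1.19602
Step 3: Exponent gamma/(gamma-1) = 3.5
Step 4: P0 = 55196 * 1.19602^3.5 = 103274.3 Pa

103274.3


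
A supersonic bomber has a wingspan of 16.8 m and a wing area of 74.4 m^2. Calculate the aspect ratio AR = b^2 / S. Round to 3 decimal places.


Step 1: b^2 = 16.8^2 = 282.24
Step 2: AR = 282.24 / 74.4 = 3.794

3.794


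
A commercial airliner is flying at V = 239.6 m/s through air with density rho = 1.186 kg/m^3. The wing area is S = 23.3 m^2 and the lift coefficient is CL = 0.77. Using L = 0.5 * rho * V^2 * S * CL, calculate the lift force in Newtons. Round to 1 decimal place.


Step 1: Calculate dynamic pressure q = 0.5 * 1.186 * 239.6^2 = 0.5 * 1.186 * 57408.16 = 34043.0389 Pa
Step 2: Multiply by wing area and lift coefficient: L = 34043.0389 * 23.3 * 0.77
Step 3: L = 793202.8059 * 0.77 = 610766.2 N

610766.2


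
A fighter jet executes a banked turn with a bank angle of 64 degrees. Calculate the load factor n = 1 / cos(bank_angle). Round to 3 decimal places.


Step 1: Convert 64 degrees to radians = 1.117011
Step 2: cos(64 deg) = 0.438371
Step 3: n = 1 / 0.438371 = 2.281

2.281


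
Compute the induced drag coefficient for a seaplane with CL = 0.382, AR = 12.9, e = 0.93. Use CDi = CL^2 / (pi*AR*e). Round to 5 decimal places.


Step 1: CL^2 = 0.382^2 = 0.145924
Step 2: pi * AR * e = 3.14159 * 12.9 * 0.93 = 37.689687
Step 3: CDi = 0.145924 / 37.689687 = 0.00387

0.00387


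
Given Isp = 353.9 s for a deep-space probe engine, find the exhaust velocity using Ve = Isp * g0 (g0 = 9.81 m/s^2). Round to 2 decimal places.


Step 1: Ve = Isp * g0 = 353.9 * 9.81
Step 2: Ve = 3471.76 m/s

3471.76


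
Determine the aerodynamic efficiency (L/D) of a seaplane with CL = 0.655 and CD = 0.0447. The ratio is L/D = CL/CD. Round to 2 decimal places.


Step 1: L/D = CL / CD = 0.655 / 0.0447
Step 2: L/D = 14.65

14.65


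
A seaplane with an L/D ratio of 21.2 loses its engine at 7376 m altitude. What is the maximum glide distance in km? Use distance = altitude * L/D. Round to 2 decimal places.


Step 1: Glide distance = altitude * L/D = 7376 * 21.2 = 156371.2 m
Step 2: Convert to km: 156371.2 / 1000 = 156.37 km

156.37


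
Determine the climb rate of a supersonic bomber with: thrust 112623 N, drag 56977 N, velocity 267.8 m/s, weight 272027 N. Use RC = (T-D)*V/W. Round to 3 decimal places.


Step 1: Excess thrust = T - D = 112623 - 56977 = 55646 N
Step 2: Excess power = 55646 * 267.8 = 14901998.8 W
Step 3: RC = 14901998.8 / 272027 = 54.781 m/s

54.781


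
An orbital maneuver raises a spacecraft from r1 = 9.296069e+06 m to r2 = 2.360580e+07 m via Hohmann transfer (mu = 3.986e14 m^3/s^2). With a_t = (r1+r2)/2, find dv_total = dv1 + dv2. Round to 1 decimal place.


Step 1: Transfer semi-major axis a_t = (9.296069e+06 + 2.360580e+07) / 2 = 1.645093e+07 m
Step 2: v1 (circular at r1) = sqrt(mu/r1) = 6548.16 m/s
Step 3: v_t1 = sqrt(mu*(2/r1 - 1/a_t)) = 7843.92 m/s
Step 4: dv1 = |7843.92 - 6548.16| = 1295.76 m/s
Step 5: v2 (circular at r2) = 4109.22 m/s, v_t2 = 3088.97 m/s
Step 6: dv2 = |4109.22 - 3088.97| = 1020.25 m/s
Step 7: Total delta-v = 1295.76 + 1020.25 = 2316.0 m/s

2316.0


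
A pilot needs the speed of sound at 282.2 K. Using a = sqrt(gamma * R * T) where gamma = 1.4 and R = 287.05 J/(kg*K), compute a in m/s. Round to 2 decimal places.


Step 1: gamma * R * T = 1.4 * 287.05 * 282.2 = 113407.714
Step 2: a = sqrt(113407.714) = 336.76 m/s

336.76


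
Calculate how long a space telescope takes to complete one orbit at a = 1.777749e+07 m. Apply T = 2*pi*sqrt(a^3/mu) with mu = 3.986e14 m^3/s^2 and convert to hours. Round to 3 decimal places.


Step 1: a^3 / mu = 5.618383e+21 / 3.986e14 = 1.409529e+07
Step 2: sqrt(1.409529e+07) = 3754.3695 s
Step 3: T = 2*pi * 3754.3695 = 23589.4 s
Step 4: T in hours = 23589.4 / 3600 = 6.553 hours

6.553


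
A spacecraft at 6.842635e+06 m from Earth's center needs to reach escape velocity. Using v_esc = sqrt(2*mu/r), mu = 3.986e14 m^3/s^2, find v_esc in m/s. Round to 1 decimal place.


Step 1: 2*mu/r = 2 * 3.986e14 / 6.842635e+06 = 116504825.9917
Step 2: v_esc = sqrt(116504825.9917) = 10793.7 m/s

10793.7


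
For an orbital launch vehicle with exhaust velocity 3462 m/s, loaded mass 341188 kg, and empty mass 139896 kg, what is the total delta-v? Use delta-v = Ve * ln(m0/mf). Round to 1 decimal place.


Step 1: Mass ratio m0/mf = 341188 / 139896 = 2.438869
Step 2: ln(2.438869) = 0.891534
Step 3: delta-v = 3462 * 0.891534 = 3086.5 m/s

3086.5


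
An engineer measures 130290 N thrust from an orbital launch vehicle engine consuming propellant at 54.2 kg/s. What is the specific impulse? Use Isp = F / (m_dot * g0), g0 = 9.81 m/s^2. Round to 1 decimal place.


Step 1: m_dot * g0 = 54.2 * 9.81 = 531.7
Step 2: Isp = 130290 / 531.7 = 245.0 s

245.0


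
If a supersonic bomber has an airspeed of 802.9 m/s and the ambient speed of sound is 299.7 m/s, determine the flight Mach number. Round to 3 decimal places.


Step 1: M = V / a = 802.9 / 299.7
Step 2: M = 2.679

2.679


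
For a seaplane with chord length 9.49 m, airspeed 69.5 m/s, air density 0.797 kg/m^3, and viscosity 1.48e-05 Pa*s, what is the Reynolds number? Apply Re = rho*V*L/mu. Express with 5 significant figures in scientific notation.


Step 1: Numerator = rho * V * L = 0.797 * 69.5 * 9.49 = 525.665335
Step 2: Re = 525.665335 / 1.48e-05
Step 3: Re = 3.5518e+07

3.5518e+07


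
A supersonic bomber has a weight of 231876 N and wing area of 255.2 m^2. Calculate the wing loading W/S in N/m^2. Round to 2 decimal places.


Step 1: Wing loading = W / S = 231876 / 255.2
Step 2: Wing loading = 908.61 N/m^2

908.61


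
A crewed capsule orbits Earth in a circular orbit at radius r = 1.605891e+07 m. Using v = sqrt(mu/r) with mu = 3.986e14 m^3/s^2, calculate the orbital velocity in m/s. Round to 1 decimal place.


Step 1: mu / r = 3.986e14 / 1.605891e+07 = 24821111.7691
Step 2: v = sqrt(24821111.7691) = 4982.1 m/s

4982.1


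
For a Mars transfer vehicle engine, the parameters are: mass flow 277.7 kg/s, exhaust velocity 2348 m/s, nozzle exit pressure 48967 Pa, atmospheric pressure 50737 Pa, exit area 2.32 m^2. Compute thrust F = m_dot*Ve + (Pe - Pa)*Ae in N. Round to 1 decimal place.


Step 1: Momentum thrust = m_dot * Ve = 277.7 * 2348 = 652039.6 N
Step 2: Pressure thrust = (Pe - Pa) * Ae = (48967 - 50737) * 2.32 = -4106.40 N
Step 3: Total thrust F = 652039.6 + -4106.40 = 647933.2 N

647933.2


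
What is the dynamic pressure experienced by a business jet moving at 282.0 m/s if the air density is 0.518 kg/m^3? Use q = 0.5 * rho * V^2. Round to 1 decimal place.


Step 1: V^2 = 282.0^2 = 79524.0
Step 2: q = 0.5 * 0.518 * 79524.0
Step 3: q = 20596.7 Pa

20596.7


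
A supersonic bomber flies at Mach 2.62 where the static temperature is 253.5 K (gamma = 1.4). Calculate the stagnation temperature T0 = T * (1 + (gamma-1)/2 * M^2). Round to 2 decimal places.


Step 1: (gamma-1)/2 = 0.2
Step 2: M^2 = 6.8644
Step 3: 1 + 0.2 * 6.8644 = 2.37288
Step 4: T0 = 253.5 * 2.37288 = 601.53 K

601.53


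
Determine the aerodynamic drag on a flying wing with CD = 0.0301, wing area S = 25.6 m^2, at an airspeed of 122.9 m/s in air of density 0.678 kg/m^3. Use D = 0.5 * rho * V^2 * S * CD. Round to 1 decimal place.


Step 1: Dynamic pressure q = 0.5 * 0.678 * 122.9^2 = 5120.395 Pa
Step 2: Drag D = q * S * CD = 5120.395 * 25.6 * 0.0301
Step 3: D = 3945.6 N

3945.6


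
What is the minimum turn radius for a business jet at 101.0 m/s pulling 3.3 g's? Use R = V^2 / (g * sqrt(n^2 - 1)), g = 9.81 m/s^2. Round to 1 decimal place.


Step 1: V^2 = 101.0^2 = 10201.0
Step 2: n^2 - 1 = 3.3^2 - 1 = 9.89
Step 3: sqrt(9.89) = 3.144837
Step 4: R = 10201.0 / (9.81 * 3.144837) = 330.7 m

330.7


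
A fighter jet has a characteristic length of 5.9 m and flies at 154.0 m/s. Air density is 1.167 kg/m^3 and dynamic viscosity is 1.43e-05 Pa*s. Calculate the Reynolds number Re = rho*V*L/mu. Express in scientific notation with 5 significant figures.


Step 1: Numerator = rho * V * L = 1.167 * 154.0 * 5.9 = 1060.3362
Step 2: Re = 1060.3362 / 1.43e-05
Step 3: Re = 7.4149e+07

7.4149e+07


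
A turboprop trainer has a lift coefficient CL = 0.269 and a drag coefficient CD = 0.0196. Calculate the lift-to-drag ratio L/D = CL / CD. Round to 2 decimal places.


Step 1: L/D = CL / CD = 0.269 / 0.0196
Step 2: L/D = 13.72

13.72


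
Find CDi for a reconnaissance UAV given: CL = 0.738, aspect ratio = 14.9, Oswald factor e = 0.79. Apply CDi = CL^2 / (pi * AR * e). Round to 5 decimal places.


Step 1: CL^2 = 0.738^2 = 0.544644
Step 2: pi * AR * e = 3.14159 * 14.9 * 0.79 = 36.979687
Step 3: CDi = 0.544644 / 36.979687 = 0.01473

0.01473


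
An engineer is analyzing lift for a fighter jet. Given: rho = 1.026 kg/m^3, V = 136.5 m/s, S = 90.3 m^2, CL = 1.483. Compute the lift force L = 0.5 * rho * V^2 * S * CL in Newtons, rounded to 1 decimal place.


Step 1: Calculate dynamic pressure q = 0.5 * 1.026 * 136.5^2 = 0.5 * 1.026 * 18632.25 = 9558.3443 Pa
Step 2: Multiply by wing area and lift coefficient: L = 9558.3443 * 90.3 * 1.483
Step 3: L = 863118.4858 * 1.483 = 1280004.7 N

1280004.7


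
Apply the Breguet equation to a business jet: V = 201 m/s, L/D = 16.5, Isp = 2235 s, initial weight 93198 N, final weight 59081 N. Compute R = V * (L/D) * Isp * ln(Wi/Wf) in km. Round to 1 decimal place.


Step 1: Coefficient = V * (L/D) * Isp = 201 * 16.5 * 2235 = 7412377.5 m
Step 2: Wi/Wf = 93198 / 59081 = 1.577461
Step 3: ln(1.577461) = 0.455817
Step 4: R = 7412377.5 * 0.455817 = 3378686.8 m = 3378.7 km

3378.7


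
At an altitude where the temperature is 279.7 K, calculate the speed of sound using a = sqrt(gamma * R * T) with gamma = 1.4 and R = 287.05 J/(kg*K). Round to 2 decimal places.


Step 1: gamma * R * T = 1.4 * 287.05 * 279.7 = 112403.039
Step 2: a = sqrt(112403.039) = 335.27 m/s

335.27


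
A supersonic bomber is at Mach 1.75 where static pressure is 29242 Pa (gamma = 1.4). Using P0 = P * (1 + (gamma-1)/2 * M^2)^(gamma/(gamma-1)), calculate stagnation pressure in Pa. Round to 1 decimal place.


Step 1: (gamma-1)/2 * M^2 = 0.2 * 3.0625 = 0.6125
Step 2: 1 + 0.6125 = 1.6125
Step 3: Exponent gamma/(gamma-1) = 3.5
Step 4: P0 = 29242 * 1.6125^3.5 = 155688.3 Pa

155688.3


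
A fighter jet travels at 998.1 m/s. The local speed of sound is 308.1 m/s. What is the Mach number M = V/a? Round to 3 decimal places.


Step 1: M = V / a = 998.1 / 308.1
Step 2: M = 3.240

3.240


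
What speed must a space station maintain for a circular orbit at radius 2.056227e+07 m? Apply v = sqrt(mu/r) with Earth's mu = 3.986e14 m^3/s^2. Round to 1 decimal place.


Step 1: mu / r = 3.986e14 / 2.056227e+07 = 19385019.261
Step 2: v = sqrt(19385019.261) = 4402.8 m/s

4402.8


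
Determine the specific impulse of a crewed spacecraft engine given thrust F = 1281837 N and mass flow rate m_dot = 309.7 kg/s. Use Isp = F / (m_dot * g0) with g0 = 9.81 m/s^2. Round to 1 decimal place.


Step 1: m_dot * g0 = 309.7 * 9.81 = 3038.16
Step 2: Isp = 1281837 / 3038.16 = 421.9 s

421.9


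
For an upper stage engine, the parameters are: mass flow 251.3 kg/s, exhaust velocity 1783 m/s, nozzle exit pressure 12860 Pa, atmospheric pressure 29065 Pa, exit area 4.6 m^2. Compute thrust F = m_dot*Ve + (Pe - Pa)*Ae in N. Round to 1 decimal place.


Step 1: Momentum thrust = m_dot * Ve = 251.3 * 1783 = 448067.9 N
Step 2: Pressure thrust = (Pe - Pa) * Ae = (12860 - 29065) * 4.6 = -74543.0 N
Step 3: Total thrust F = 448067.9 + -74543.0 = 373524.9 N

373524.9


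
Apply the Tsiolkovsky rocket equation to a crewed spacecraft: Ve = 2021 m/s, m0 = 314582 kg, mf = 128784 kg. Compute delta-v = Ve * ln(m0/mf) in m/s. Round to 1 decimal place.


Step 1: Mass ratio m0/mf = 314582 / 128784 = 2.44271
Step 2: ln(2.44271) = 0.893108
Step 3: delta-v = 2021 * 0.893108 = 1805.0 m/s

1805.0


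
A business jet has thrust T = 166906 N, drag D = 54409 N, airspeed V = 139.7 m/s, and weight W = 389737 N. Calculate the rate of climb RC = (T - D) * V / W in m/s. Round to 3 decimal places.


Step 1: Excess thrust = T - D = 166906 - 54409 = 112497 N
Step 2: Excess power = 112497 * 139.7 = 15715830.9 W
Step 3: RC = 15715830.9 / 389737 = 40.324 m/s

40.324


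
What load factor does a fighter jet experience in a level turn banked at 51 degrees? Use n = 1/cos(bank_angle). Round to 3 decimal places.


Step 1: Convert 51 degrees to radians = 0.890118
Step 2: cos(51 deg) = 0.62932
Step 3: n = 1 / 0.62932 = 1.589

1.589


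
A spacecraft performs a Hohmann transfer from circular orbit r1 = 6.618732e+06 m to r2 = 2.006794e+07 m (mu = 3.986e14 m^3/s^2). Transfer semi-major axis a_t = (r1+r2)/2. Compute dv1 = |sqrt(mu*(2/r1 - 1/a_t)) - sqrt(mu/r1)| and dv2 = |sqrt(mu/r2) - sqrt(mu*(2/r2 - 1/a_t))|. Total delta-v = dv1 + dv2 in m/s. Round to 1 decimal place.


Step 1: Transfer semi-major axis a_t = (6.618732e+06 + 2.006794e+07) / 2 = 1.334334e+07 m
Step 2: v1 (circular at r1) = sqrt(mu/r1) = 7760.35 m/s
Step 3: v_t1 = sqrt(mu*(2/r1 - 1/a_t)) = 9517.01 m/s
Step 4: dv1 = |9517.01 - 7760.35| = 1756.66 m/s
Step 5: v2 (circular at r2) = 4456.74 m/s, v_t2 = 3138.86 m/s
Step 6: dv2 = |4456.74 - 3138.86| = 1317.88 m/s
Step 7: Total delta-v = 1756.66 + 1317.88 = 3074.5 m/s

3074.5


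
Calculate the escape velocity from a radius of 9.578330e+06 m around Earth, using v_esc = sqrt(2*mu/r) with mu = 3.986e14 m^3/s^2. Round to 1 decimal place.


Step 1: 2*mu/r = 2 * 3.986e14 / 9.578330e+06 = 83229540.0138
Step 2: v_esc = sqrt(83229540.0138) = 9123.0 m/s

9123.0


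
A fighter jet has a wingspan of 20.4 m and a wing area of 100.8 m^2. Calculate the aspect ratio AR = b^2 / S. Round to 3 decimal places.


Step 1: b^2 = 20.4^2 = 416.16
Step 2: AR = 416.16 / 100.8 = 4.129

4.129


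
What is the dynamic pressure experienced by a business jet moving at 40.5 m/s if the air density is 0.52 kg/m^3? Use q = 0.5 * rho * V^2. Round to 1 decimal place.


Step 1: V^2 = 40.5^2 = 1640.25
Step 2: q = 0.5 * 0.52 * 1640.25
Step 3: q = 426.5 Pa

426.5


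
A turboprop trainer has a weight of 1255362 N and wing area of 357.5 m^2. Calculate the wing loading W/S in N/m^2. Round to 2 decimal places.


Step 1: Wing loading = W / S = 1255362 / 357.5
Step 2: Wing loading = 3511.50 N/m^2

3511.50


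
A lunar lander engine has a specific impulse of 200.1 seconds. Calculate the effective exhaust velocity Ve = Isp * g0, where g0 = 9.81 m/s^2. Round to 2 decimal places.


Step 1: Ve = Isp * g0 = 200.1 * 9.81
Step 2: Ve = 1962.98 m/s

1962.98


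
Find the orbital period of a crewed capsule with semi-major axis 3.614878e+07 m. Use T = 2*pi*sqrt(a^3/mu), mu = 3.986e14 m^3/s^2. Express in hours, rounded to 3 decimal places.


Step 1: a^3 / mu = 4.723685e+22 / 3.986e14 = 1.185069e+08
Step 2: sqrt(1.185069e+08) = 10886.0875 s
Step 3: T = 2*pi * 10886.0875 = 68399.3 s
Step 4: T in hours = 68399.3 / 3600 = 19.000 hours

19.000


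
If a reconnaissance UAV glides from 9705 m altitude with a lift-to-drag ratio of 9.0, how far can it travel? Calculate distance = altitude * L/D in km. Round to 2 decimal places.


Step 1: Glide distance = altitude * L/D = 9705 * 9.0 = 87345.0 m
Step 2: Convert to km: 87345.0 / 1000 = 87.35 km

87.35


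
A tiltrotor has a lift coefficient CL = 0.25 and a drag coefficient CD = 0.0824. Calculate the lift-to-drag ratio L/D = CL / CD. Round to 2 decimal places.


Step 1: L/D = CL / CD = 0.25 / 0.0824
Step 2: L/D = 3.03

3.03


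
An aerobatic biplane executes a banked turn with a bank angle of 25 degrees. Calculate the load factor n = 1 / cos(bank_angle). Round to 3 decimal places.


Step 1: Convert 25 degrees to radians = 0.436332
Step 2: cos(25 deg) = 0.906308
Step 3: n = 1 / 0.906308 = 1.103

1.103


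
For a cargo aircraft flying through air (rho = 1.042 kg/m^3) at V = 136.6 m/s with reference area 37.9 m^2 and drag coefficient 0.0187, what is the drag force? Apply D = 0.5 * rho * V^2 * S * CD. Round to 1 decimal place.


Step 1: Dynamic pressure q = 0.5 * 1.042 * 136.6^2 = 9721.6308 Pa
Step 2: Drag D = q * S * CD = 9721.6308 * 37.9 * 0.0187
Step 3: D = 6890.0 N

6890.0


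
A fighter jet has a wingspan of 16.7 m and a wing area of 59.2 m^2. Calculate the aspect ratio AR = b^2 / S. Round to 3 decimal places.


Step 1: b^2 = 16.7^2 = 278.89
Step 2: AR = 278.89 / 59.2 = 4.711

4.711


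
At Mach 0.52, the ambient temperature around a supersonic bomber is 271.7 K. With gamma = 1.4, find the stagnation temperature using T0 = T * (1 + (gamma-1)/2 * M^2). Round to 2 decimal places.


Step 1: (gamma-1)/2 = 0.2
Step 2: M^2 = 0.2704
Step 3: 1 + 0.2 * 0.2704 = 1.05408
Step 4: T0 = 271.7 * 1.05408 = 286.39 K

286.39


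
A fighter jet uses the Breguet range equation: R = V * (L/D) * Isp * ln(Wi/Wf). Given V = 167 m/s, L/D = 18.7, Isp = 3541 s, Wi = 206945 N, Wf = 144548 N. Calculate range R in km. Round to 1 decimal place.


Step 1: Coefficient = V * (L/D) * Isp = 167 * 18.7 * 3541 = 11058188.9 m
Step 2: Wi/Wf = 206945 / 144548 = 1.43167
Step 3: ln(1.43167) = 0.358841
Step 4: R = 11058188.9 * 0.358841 = 3968136.3 m = 3968.1 km

3968.1


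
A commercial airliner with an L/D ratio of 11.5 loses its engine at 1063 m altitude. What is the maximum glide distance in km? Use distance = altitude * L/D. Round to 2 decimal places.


Step 1: Glide distance = altitude * L/D = 1063 * 11.5 = 12224.5 m
Step 2: Convert to km: 12224.5 / 1000 = 12.22 km

12.22


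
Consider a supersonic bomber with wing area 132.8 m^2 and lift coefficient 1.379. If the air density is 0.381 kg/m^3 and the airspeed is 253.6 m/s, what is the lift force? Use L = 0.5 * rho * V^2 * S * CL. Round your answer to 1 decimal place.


Step 1: Calculate dynamic pressure q = 0.5 * 0.381 * 253.6^2 = 0.5 * 0.381 * 64312.96 = 12251.6189 Pa
Step 2: Multiply by wing area and lift coefficient: L = 12251.6189 * 132.8 * 1.379
Step 3: L = 1627014.9873 * 1.379 = 2243653.7 N

2243653.7


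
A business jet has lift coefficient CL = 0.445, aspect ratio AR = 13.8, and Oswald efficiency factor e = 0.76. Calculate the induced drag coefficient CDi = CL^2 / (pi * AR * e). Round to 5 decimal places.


Step 1: CL^2 = 0.445^2 = 0.198025
Step 2: pi * AR * e = 3.14159 * 13.8 * 0.76 = 32.949024
Step 3: CDi = 0.198025 / 32.949024 = 0.00601

0.00601


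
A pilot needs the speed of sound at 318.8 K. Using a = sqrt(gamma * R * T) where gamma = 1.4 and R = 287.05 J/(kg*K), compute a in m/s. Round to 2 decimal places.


Step 1: gamma * R * T = 1.4 * 287.05 * 318.8 = 128116.156
Step 2: a = sqrt(128116.156) = 357.93 m/s

357.93


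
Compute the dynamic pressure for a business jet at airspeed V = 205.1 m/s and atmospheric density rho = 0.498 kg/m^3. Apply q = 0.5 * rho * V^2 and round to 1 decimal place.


Step 1: V^2 = 205.1^2 = 42066.01
Step 2: q = 0.5 * 0.498 * 42066.01
Step 3: q = 10474.4 Pa

10474.4


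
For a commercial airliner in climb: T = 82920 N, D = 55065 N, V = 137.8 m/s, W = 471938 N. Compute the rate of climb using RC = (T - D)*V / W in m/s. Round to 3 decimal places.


Step 1: Excess thrust = T - D = 82920 - 55065 = 27855 N
Step 2: Excess power = 27855 * 137.8 = 3838419.0 W
Step 3: RC = 3838419.0 / 471938 = 8.133 m/s

8.133


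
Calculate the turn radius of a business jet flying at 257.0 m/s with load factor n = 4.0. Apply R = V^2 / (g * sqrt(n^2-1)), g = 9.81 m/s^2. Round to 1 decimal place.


Step 1: V^2 = 257.0^2 = 66049.0
Step 2: n^2 - 1 = 4.0^2 - 1 = 15.0
Step 3: sqrt(15.0) = 3.872983
Step 4: R = 66049.0 / (9.81 * 3.872983) = 1738.4 m

1738.4


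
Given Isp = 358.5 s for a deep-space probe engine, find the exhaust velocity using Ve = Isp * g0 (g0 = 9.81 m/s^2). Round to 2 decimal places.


Step 1: Ve = Isp * g0 = 358.5 * 9.81
Step 2: Ve = 3516.89 m/s

3516.89


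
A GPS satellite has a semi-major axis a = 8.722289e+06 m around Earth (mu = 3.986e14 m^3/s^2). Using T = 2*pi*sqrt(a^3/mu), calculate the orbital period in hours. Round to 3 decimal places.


Step 1: a^3 / mu = 6.635771e+20 / 3.986e14 = 1.664770e+06
Step 2: sqrt(1.664770e+06) = 1290.2595 s
Step 3: T = 2*pi * 1290.2595 = 8106.94 s
Step 4: T in hours = 8106.94 / 3600 = 2.252 hours

2.252


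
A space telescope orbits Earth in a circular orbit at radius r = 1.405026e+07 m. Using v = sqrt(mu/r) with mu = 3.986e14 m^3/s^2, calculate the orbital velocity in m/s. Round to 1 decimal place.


Step 1: mu / r = 3.986e14 / 1.405026e+07 = 28369581.7729
Step 2: v = sqrt(28369581.7729) = 5326.3 m/s

5326.3


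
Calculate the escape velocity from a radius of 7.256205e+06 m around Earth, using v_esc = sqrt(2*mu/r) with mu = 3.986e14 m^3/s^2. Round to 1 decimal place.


Step 1: 2*mu/r = 2 * 3.986e14 / 7.256205e+06 = 109864591.7529
Step 2: v_esc = sqrt(109864591.7529) = 10481.6 m/s

10481.6


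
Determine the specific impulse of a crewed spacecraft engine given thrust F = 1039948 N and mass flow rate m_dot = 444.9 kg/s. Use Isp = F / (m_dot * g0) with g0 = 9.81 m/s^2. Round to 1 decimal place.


Step 1: m_dot * g0 = 444.9 * 9.81 = 4364.47
Step 2: Isp = 1039948 / 4364.47 = 238.3 s

238.3


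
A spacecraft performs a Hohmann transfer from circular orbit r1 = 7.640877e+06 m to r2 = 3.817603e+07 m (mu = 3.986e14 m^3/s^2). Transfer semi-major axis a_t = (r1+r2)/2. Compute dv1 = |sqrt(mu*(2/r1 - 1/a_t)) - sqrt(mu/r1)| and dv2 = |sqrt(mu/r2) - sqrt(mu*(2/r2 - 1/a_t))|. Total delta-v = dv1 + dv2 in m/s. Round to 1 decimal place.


Step 1: Transfer semi-major axis a_t = (7.640877e+06 + 3.817603e+07) / 2 = 2.290845e+07 m
Step 2: v1 (circular at r1) = sqrt(mu/r1) = 7222.66 m/s
Step 3: v_t1 = sqrt(mu*(2/r1 - 1/a_t)) = 9323.83 m/s
Step 4: dv1 = |9323.83 - 7222.66| = 2101.18 m/s
Step 5: v2 (circular at r2) = 3231.27 m/s, v_t2 = 1866.15 m/s
Step 6: dv2 = |3231.27 - 1866.15| = 1365.12 m/s
Step 7: Total delta-v = 2101.18 + 1365.12 = 3466.3 m/s

3466.3


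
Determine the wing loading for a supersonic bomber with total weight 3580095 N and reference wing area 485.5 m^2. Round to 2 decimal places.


Step 1: Wing loading = W / S = 3580095 / 485.5
Step 2: Wing loading = 7374.04 N/m^2

7374.04


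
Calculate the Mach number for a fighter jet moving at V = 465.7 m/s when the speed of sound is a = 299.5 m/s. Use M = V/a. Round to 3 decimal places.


Step 1: M = V / a = 465.7 / 299.5
Step 2: M = 1.555

1.555


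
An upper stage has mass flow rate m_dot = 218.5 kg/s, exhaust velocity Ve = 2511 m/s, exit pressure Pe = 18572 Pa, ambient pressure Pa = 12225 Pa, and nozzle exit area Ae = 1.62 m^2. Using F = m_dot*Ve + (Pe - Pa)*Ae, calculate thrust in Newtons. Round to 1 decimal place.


Step 1: Momentum thrust = m_dot * Ve = 218.5 * 2511 = 548653.5 N
Step 2: Pressure thrust = (Pe - Pa) * Ae = (18572 - 12225) * 1.62 = 10282.14 N
Step 3: Total thrust F = 548653.5 + 10282.14 = 558935.6 N

558935.6


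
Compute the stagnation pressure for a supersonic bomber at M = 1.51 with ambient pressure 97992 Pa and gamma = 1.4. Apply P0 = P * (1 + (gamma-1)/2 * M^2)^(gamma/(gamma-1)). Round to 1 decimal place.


Step 1: (gamma-1)/2 * M^2 = 0.2 * 2.2801 = 0.45602
Step 2: 1 + 0.45602 = 1.45602
Step 3: Exponent gamma/(gamma-1) = 3.5
Step 4: P0 = 97992 * 1.45602^3.5 = 364986.1 Pa

364986.1


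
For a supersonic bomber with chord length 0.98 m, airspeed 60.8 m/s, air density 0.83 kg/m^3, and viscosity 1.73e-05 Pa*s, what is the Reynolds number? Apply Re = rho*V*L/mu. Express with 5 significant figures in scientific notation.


Step 1: Numerator = rho * V * L = 0.83 * 60.8 * 0.98 = 49.45472
Step 2: Re = 49.45472 / 1.73e-05
Step 3: Re = 2.8587e+06

2.8587e+06


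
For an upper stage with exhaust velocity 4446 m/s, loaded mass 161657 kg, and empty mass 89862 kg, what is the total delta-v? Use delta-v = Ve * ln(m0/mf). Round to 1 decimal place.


Step 1: Mass ratio m0/mf = 161657 / 89862 = 1.798947
Step 2: ln(1.798947) = 0.587202
Step 3: delta-v = 4446 * 0.587202 = 2610.7 m/s

2610.7


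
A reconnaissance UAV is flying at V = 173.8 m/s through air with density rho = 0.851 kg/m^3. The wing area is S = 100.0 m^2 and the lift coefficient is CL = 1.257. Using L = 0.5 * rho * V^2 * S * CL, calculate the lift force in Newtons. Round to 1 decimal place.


Step 1: Calculate dynamic pressure q = 0.5 * 0.851 * 173.8^2 = 0.5 * 0.851 * 30206.44 = 12852.8402 Pa
Step 2: Multiply by wing area and lift coefficient: L = 12852.8402 * 100.0 * 1.257
Step 3: L = 1285284.022 * 1.257 = 1615602.0 N

1615602.0


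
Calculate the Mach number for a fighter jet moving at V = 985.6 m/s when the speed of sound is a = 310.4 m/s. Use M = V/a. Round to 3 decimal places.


Step 1: M = V / a = 985.6 / 310.4
Step 2: M = 3.175

3.175


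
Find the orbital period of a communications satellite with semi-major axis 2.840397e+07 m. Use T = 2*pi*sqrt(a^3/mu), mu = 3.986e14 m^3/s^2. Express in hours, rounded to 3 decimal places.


Step 1: a^3 / mu = 2.291591e+22 / 3.986e14 = 5.749100e+07
Step 2: sqrt(5.749100e+07) = 7582.2818 s
Step 3: T = 2*pi * 7582.2818 = 47640.88 s
Step 4: T in hours = 47640.88 / 3600 = 13.234 hours

13.234


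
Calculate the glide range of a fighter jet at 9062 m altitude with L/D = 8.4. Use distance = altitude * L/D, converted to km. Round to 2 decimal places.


Step 1: Glide distance = altitude * L/D = 9062 * 8.4 = 76120.8 m
Step 2: Convert to km: 76120.8 / 1000 = 76.12 km

76.12


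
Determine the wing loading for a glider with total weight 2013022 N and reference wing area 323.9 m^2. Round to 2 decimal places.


Step 1: Wing loading = W / S = 2013022 / 323.9
Step 2: Wing loading = 6214.95 N/m^2

6214.95


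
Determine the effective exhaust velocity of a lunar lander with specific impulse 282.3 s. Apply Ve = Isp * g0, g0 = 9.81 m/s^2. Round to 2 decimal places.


Step 1: Ve = Isp * g0 = 282.3 * 9.81
Step 2: Ve = 2769.36 m/s

2769.36


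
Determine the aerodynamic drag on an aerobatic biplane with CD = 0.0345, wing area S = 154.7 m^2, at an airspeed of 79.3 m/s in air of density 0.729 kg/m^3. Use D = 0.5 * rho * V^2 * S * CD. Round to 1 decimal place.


Step 1: Dynamic pressure q = 0.5 * 0.729 * 79.3^2 = 2292.1546 Pa
Step 2: Drag D = q * S * CD = 2292.1546 * 154.7 * 0.0345
Step 3: D = 12233.6 N

12233.6


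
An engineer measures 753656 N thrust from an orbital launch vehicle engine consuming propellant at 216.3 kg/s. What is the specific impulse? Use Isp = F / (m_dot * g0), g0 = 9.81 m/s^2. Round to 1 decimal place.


Step 1: m_dot * g0 = 216.3 * 9.81 = 2121.9
Step 2: Isp = 753656 / 2121.9 = 355.2 s

355.2


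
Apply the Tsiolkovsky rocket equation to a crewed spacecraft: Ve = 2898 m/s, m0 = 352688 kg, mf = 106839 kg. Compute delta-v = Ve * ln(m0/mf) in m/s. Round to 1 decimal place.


Step 1: Mass ratio m0/mf = 352688 / 106839 = 3.301117
Step 2: ln(3.301117) = 1.194261
Step 3: delta-v = 2898 * 1.194261 = 3461.0 m/s

3461.0


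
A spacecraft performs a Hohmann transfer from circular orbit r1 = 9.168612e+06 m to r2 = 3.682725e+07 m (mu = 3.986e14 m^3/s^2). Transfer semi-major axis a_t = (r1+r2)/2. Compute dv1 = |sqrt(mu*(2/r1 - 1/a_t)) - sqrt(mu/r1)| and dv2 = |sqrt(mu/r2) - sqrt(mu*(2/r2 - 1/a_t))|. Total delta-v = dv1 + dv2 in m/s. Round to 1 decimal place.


Step 1: Transfer semi-major axis a_t = (9.168612e+06 + 3.682725e+07) / 2 = 2.299793e+07 m
Step 2: v1 (circular at r1) = sqrt(mu/r1) = 6593.51 m/s
Step 3: v_t1 = sqrt(mu*(2/r1 - 1/a_t)) = 8343.67 m/s
Step 4: dv1 = |8343.67 - 6593.51| = 1750.16 m/s
Step 5: v2 (circular at r2) = 3289.91 m/s, v_t2 = 2077.26 m/s
Step 6: dv2 = |3289.91 - 2077.26| = 1212.65 m/s
Step 7: Total delta-v = 1750.16 + 1212.65 = 2962.8 m/s

2962.8


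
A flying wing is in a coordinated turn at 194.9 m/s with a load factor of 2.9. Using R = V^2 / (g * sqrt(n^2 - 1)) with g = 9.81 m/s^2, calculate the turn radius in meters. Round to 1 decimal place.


Step 1: V^2 = 194.9^2 = 37986.01
Step 2: n^2 - 1 = 2.9^2 - 1 = 7.41
Step 3: sqrt(7.41) = 2.722132
Step 4: R = 37986.01 / (9.81 * 2.722132) = 1422.5 m

1422.5


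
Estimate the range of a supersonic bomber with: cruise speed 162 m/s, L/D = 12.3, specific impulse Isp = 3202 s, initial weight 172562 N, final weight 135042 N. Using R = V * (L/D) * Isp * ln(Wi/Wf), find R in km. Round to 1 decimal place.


Step 1: Coefficient = V * (L/D) * Isp = 162 * 12.3 * 3202 = 6380305.2 m
Step 2: Wi/Wf = 172562 / 135042 = 1.277839
Step 3: ln(1.277839) = 0.245171
Step 4: R = 6380305.2 * 0.245171 = 1564264.2 m = 1564.3 km

1564.3


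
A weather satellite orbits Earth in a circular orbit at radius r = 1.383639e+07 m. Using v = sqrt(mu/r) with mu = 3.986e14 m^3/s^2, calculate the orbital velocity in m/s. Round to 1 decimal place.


Step 1: mu / r = 3.986e14 / 1.383639e+07 = 28808092.2842
Step 2: v = sqrt(28808092.2842) = 5367.3 m/s

5367.3


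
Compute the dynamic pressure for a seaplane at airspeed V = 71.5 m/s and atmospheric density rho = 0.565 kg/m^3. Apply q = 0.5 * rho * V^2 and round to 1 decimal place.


Step 1: V^2 = 71.5^2 = 5112.25
Step 2: q = 0.5 * 0.565 * 5112.25
Step 3: q = 1444.2 Pa

1444.2


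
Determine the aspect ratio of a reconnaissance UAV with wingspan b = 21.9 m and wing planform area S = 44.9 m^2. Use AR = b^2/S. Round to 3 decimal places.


Step 1: b^2 = 21.9^2 = 479.61
Step 2: AR = 479.61 / 44.9 = 10.682

10.682


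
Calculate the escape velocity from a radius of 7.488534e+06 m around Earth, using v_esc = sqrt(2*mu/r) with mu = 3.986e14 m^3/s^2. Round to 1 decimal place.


Step 1: 2*mu/r = 2 * 3.986e14 / 7.488534e+06 = 106456083.3936
Step 2: v_esc = sqrt(106456083.3936) = 10317.8 m/s

10317.8


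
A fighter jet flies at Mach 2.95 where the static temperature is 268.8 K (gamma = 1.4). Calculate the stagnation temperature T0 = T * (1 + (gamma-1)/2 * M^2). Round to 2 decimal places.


Step 1: (gamma-1)/2 = 0.2
Step 2: M^2 = 8.7025
Step 3: 1 + 0.2 * 8.7025 = 2.7405
Step 4: T0 = 268.8 * 2.7405 = 736.65 K

736.65


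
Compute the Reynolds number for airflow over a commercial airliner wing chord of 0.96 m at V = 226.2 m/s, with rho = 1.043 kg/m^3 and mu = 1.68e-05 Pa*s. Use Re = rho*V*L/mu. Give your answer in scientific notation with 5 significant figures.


Step 1: Numerator = rho * V * L = 1.043 * 226.2 * 0.96 = 226.489536
Step 2: Re = 226.489536 / 1.68e-05
Step 3: Re = 1.3482e+07

1.3482e+07
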